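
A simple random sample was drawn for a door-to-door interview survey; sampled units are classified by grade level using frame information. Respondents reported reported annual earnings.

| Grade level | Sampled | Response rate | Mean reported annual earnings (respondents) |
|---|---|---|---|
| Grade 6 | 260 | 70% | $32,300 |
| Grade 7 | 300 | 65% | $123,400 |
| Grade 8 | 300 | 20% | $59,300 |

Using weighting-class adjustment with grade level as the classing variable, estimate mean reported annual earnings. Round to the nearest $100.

With weight = n_sampled/n_responded per class, the weighted class total is n_sampled:
  Grade 6: 260 × 32,300 = 8,398,000
  Grade 7: 300 × 123,400 = 37,020,000
  Grade 8: 300 × 59,300 = 17,790,000
Adjusted estimate = 63,208,000 / 860 = 73497.7 → $73,500.

$73,500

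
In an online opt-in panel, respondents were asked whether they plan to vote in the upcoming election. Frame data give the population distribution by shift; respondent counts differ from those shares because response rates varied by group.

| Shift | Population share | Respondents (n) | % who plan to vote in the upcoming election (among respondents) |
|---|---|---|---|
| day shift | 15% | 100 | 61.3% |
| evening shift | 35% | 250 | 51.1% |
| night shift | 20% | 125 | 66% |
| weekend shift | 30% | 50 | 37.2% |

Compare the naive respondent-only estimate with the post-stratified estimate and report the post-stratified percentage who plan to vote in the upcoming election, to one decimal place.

Without adjustment, the pooled respondent share is:
  (100/525)×61.3 + (250/525)×51.1 + (125/525)×66 + (50/525)×37.2 = 55.2667%
Reweighting by population shift shares:
  0.15×61.3 + 0.35×51.1 + 0.2×66 + 0.3×37.2 = 51.44%

51.4%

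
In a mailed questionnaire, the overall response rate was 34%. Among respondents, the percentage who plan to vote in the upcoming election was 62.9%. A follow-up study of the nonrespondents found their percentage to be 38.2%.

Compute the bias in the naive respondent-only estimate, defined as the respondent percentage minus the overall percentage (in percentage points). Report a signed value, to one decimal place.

+16.3 percentage points

Nonresponse fraction = 1 − 0.34 = 0.66.
Bias = (nonresponse fraction) × (respondent percentage − nonrespondent percentage)
     = 0.66 × (62.9 − 38.2) = 0.66 × 24.7 = 16.302.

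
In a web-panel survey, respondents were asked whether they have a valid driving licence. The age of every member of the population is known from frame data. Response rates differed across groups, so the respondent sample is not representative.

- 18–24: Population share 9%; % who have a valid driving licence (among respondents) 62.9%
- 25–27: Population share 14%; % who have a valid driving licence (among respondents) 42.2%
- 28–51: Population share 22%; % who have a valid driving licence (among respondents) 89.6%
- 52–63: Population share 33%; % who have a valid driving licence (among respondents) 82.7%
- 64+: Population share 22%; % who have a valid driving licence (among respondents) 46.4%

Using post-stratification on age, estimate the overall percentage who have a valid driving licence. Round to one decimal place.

68.8%

Reweight to the known age distribution:
  18–24: 0.09 × 62.9 = 5.661
  25–27: 0.14 × 42.2 = 5.908
  28–51: 0.22 × 89.6 = 19.712
  52–63: 0.33 × 82.7 = 27.291
  64+: 0.22 × 46.4 = 10.208
Post-stratified estimate = 68.78 → 68.8%.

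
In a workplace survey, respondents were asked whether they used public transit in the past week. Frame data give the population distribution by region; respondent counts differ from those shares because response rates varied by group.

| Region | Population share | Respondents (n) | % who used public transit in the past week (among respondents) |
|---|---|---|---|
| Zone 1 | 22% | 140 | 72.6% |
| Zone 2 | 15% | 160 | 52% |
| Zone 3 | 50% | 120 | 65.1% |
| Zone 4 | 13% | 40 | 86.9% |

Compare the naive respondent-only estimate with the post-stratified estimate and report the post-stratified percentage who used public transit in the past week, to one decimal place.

Without adjustment, the pooled respondent share is:
  (140/460)×72.6 + (160/460)×52 + (120/460)×65.1 + (40/460)×86.9 = 64.7217%
Post-stratifying to population shares instead:
  0.22×72.6 + 0.15×52 + 0.5×65.1 + 0.13×86.9 = 67.619%

67.6%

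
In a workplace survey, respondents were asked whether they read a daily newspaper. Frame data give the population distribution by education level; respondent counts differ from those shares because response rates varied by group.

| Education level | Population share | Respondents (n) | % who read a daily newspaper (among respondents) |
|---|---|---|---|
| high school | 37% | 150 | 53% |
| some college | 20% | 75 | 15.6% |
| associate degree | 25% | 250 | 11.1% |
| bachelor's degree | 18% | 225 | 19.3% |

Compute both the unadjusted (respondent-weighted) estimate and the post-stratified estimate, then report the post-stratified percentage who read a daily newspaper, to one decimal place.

Unadjusted (pooled respondent) estimate weights by respondent counts:
  (150/700)×53 + (75/700)×15.6 + (250/700)×11.1 + (225/700)×19.3 = 23.1964%
Reweighting by population education level shares:
  0.37×53 + 0.2×15.6 + 0.25×11.1 + 0.18×19.3 = 28.979%

29.0%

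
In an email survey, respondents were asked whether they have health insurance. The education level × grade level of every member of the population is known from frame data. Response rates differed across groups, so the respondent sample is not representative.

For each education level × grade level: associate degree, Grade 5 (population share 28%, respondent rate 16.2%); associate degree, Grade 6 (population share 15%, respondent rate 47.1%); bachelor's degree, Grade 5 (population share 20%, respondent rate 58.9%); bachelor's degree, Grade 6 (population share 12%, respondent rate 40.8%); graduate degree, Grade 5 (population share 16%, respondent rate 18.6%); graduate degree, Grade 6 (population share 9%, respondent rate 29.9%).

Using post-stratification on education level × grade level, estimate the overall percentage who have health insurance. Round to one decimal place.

Each cell contributes population-share × respondent value:
  associate degree, Grade 5: 0.28 × 16.2 = 4.536
  associate degree, Grade 6: 0.15 × 47.1 = 7.065
  bachelor's degree, Grade 5: 0.2 × 58.9 = 11.78
  bachelor's degree, Grade 6: 0.12 × 40.8 = 4.896
  graduate degree, Grade 5: 0.16 × 18.6 = 2.976
  graduate degree, Grade 6: 0.09 × 29.9 = 2.691
Post-stratified estimate = 33.944 → 33.9%.

33.9%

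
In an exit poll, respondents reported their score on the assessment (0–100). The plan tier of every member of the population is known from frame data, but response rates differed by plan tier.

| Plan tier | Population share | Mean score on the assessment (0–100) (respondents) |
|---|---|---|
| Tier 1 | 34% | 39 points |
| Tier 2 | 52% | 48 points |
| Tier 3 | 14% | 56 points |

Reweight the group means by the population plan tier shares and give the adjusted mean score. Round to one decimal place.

46.1

Reweight to the known plan tier distribution:
  Tier 1: 0.34 × 39 = 13.26
  Tier 2: 0.52 × 48 = 24.96
  Tier 3: 0.14 × 56 = 7.84
Post-stratified estimate = 46.06 → 46.1.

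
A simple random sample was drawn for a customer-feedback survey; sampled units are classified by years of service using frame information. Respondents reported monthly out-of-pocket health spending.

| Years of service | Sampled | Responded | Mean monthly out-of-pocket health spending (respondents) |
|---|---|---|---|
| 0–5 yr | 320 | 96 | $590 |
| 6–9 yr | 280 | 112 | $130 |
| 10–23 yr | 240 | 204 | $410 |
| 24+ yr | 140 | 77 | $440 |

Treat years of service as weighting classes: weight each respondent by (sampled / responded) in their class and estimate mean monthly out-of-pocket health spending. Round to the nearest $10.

Class response rates: 0–5 yr 96/320 = 30%, 6–9 yr 112/280 = 40%, 10–23 yr 204/240 = 85%, 24+ yr 77/140 = 55%.
With weight = n_sampled/n_responded per class, the weighted class total is n_sampled:
  0–5 yr: 320 × 590 = 188,800
  6–9 yr: 280 × 130 = 36,400
  10–23 yr: 240 × 410 = 98,400
  24+ yr: 140 × 440 = 61,600
Adjusted estimate = 385,200 / 980 = 393.061 → $390.

$390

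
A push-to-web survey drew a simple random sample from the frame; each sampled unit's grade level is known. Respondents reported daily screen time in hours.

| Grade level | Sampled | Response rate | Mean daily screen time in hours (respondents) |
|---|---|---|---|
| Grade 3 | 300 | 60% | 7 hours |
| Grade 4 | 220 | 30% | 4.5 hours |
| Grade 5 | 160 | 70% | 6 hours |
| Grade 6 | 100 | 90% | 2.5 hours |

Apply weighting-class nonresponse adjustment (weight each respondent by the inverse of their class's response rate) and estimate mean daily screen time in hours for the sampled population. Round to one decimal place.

5.5

Weighting each respondent by the inverse class response rate inflates each class back to its sampled size, so the class weight is n_sampled:
  Grade 3: 300 × 7 = 2100
  Grade 4: 220 × 4.5 = 990
  Grade 5: 160 × 6 = 960
  Grade 6: 100 × 2.5 = 250
Adjusted estimate = 4300 / 780 = 5.51282 → 5.5.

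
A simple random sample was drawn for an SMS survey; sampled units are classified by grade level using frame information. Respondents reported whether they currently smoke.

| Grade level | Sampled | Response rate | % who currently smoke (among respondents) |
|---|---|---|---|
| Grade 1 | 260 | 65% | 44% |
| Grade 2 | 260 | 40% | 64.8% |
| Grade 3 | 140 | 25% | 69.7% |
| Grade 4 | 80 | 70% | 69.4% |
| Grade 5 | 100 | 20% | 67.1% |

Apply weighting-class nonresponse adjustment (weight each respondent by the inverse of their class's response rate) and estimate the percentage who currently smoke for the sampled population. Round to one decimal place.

With weight = n_sampled/n_responded per class, the weighted class total is n_sampled:
  Grade 1: 260 × 44 = 11,440
  Grade 2: 260 × 64.8 = 16,848
  Grade 3: 140 × 69.7 = 9758
  Grade 4: 80 × 69.4 = 5552
  Grade 5: 100 × 67.1 = 6710
Adjusted estimate = 50,308 / 840 = 59.8905 → 59.9%.

59.9%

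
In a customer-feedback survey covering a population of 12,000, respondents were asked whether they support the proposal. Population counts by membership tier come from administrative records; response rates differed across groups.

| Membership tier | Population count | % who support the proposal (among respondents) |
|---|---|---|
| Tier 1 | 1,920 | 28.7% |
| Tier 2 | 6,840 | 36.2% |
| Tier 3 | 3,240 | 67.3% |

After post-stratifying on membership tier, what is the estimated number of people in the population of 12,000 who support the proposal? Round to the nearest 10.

5,210

Estimated count per cell = population count × respondent percentage:
  Tier 1: 1,920 × 28.7% = 551.04
  Tier 2: 6,840 × 36.2% = 2476.08
  Tier 3: 3,240 × 67.3% = 2180.52
Estimated total = 5207.64 → 5,210.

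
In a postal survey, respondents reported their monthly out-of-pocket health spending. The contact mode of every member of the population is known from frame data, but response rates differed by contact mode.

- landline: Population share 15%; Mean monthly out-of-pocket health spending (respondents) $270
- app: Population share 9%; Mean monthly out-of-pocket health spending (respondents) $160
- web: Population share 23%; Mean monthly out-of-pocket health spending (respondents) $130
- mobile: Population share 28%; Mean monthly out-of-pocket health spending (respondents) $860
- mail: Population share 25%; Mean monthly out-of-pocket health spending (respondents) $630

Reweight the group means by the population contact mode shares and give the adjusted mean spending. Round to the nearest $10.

Reweight to the known contact mode distribution:
  landline: 0.15 × 270 = 40.5
  app: 0.09 × 160 = 14.4
  web: 0.23 × 130 = 29.9
  mobile: 0.28 × 860 = 240.8
  mail: 0.25 × 630 = 157.5
Post-stratified estimate = 483.1 → $480.

$480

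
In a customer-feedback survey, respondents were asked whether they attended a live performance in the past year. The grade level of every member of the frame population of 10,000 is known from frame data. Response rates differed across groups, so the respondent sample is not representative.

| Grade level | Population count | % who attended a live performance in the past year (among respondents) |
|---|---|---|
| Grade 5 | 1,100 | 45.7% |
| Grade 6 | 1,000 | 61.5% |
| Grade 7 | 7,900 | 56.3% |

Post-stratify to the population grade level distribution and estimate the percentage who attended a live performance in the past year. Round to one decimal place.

55.7%

Weight each group's respondent value by its population share:
  Grade 5: (1,100/10,000) × 45.7 = 5.027
  Grade 6: (1,000/10,000) × 61.5 = 6.15
  Grade 7: (7,900/10,000) × 56.3 = 44.477
Post-stratified estimate = 55.654 → 55.7%.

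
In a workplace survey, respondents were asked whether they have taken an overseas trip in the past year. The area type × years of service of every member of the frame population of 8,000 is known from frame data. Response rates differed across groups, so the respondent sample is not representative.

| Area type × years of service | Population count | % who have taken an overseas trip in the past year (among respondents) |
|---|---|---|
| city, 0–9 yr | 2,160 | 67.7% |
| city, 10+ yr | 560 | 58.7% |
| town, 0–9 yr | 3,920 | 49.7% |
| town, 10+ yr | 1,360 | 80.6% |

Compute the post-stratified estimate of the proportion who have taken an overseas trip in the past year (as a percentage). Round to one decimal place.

60.4%

Post-stratification weights by population share, not respondent share:
  city, 0–9 yr: (2,160/8,000) × 67.7 = 18.279
  city, 10+ yr: (560/8,000) × 58.7 = 4.109
  town, 0–9 yr: (3,920/8,000) × 49.7 = 24.353
  town, 10+ yr: (1,360/8,000) × 80.6 = 13.702
Post-stratified estimate = 60.443 → 60.4%.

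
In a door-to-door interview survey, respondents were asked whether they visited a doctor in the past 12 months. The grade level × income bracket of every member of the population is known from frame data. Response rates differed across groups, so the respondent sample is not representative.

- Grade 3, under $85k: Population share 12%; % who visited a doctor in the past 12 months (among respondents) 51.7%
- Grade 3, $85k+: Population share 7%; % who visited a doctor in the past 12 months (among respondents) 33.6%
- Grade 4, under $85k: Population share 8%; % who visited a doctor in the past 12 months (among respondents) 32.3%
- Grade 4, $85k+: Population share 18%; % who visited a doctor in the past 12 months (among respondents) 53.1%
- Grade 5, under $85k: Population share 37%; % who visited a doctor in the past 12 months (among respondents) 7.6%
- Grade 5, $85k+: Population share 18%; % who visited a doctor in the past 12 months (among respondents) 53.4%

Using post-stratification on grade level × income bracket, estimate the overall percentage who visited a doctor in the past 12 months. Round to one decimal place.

33.1%

Weight each group's respondent value by its population share:
  Grade 3, under $85k: 0.12 × 51.7 = 6.204
  Grade 3, $85k+: 0.07 × 33.6 = 2.352
  Grade 4, under $85k: 0.08 × 32.3 = 2.584
  Grade 4, $85k+: 0.18 × 53.1 = 9.558
  Grade 5, under $85k: 0.37 × 7.6 = 2.812
  Grade 5, $85k+: 0.18 × 53.4 = 9.612
Post-stratified estimate = 33.122 → 33.1%.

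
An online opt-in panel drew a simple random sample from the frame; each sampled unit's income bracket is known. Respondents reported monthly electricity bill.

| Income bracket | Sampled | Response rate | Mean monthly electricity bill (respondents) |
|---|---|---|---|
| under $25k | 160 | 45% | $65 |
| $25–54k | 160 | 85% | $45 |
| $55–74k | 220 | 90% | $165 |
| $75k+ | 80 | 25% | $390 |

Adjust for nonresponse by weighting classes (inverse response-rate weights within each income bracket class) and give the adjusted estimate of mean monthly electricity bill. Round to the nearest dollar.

Inverse-response-rate weighting restores each class to its sampled count, so class totals weight by n_sampled:
  under $25k: 160 × 65 = 10,400
  $25–54k: 160 × 45 = 7200
  $55–74k: 220 × 165 = 36,300
  $75k+: 80 × 390 = 31,200
Adjusted estimate = 85,100 / 620 = 137.258 → $137.

$137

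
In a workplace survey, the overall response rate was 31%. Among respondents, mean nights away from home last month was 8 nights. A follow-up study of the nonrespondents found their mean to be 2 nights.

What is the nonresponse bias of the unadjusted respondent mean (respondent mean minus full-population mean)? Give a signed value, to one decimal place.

Nonresponse fraction = 1 − 0.31 = 0.69.
Bias = (nonresponse fraction) × (respondent mean − nonrespondent mean)
     = 0.69 × (8 − 2) = 0.69 × 6 = 4.14.

+4.1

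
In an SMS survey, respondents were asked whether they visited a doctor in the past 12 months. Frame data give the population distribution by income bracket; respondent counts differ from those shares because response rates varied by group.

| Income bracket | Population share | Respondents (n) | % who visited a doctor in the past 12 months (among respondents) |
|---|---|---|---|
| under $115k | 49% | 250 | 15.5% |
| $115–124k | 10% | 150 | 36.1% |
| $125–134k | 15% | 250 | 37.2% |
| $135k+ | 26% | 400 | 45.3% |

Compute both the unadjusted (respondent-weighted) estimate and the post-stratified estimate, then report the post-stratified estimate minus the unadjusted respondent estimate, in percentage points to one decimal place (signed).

-6.4 percentage points

Unadjusted (pooled respondent) estimate weights by respondent counts:
  (250/1050)×15.5 + (150/1050)×36.1 + (250/1050)×37.2 + (400/1050)×45.3 = 34.9619%
Post-stratifying to population shares instead:
  0.49×15.5 + 0.1×36.1 + 0.15×37.2 + 0.26×45.3 = 28.563%
Difference = 28.563 − 34.9619 = -6.3989 pp.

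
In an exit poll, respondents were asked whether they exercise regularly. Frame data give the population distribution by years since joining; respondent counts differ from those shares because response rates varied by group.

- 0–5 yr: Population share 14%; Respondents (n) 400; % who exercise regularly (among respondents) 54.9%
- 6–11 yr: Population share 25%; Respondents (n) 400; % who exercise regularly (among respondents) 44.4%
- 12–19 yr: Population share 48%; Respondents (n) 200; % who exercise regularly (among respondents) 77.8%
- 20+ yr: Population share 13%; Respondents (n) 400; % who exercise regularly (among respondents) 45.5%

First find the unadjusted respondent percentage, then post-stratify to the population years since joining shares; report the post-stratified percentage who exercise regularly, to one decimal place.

Unadjusted (pooled respondent) estimate weights by respondent counts:
  (400/1400)×54.9 + (400/1400)×44.4 + (200/1400)×77.8 + (400/1400)×45.5 = 52.4857%
Reweighting by population years since joining shares:
  0.14×54.9 + 0.25×44.4 + 0.48×77.8 + 0.13×45.5 = 62.045%

62.0%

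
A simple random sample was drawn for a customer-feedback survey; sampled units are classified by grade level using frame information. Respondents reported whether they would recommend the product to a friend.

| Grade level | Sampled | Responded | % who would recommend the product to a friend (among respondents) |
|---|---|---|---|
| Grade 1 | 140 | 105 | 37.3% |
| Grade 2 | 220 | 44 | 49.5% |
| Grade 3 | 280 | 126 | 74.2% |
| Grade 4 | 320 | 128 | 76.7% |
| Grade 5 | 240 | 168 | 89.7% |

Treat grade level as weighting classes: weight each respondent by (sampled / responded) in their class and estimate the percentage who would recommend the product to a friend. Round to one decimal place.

Response rates by class: Grade 1 105/140 = 75%, Grade 2 44/220 = 20%, Grade 3 126/280 = 45%, Grade 4 128/320 = 40%, Grade 5 168/240 = 70%.
Each respondent's weight = sampled/responded in their class; summing within a class gives n_sampled, so:
  Grade 1: 140 × 37.3 = 5222
  Grade 2: 220 × 49.5 = 10,890
  Grade 3: 280 × 74.2 = 20,776
  Grade 4: 320 × 76.7 = 24,544
  Grade 5: 240 × 89.7 = 21,528
Adjusted estimate = 82,960 / 1,200 = 69.1333 → 69.1%.

69.1%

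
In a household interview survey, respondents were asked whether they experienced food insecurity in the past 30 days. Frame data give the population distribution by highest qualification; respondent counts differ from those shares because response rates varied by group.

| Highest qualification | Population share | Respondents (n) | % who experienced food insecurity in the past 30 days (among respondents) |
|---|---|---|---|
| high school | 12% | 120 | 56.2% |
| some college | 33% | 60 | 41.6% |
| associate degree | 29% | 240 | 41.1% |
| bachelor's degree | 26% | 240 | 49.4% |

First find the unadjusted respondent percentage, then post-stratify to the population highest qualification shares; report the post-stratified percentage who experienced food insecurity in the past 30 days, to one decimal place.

Unadjusted (pooled respondent) estimate weights by respondent counts:
  (120/660)×56.2 + (60/660)×41.6 + (240/660)×41.1 + (240/660)×49.4 = 46.9091%
Post-stratifying to population shares instead:
  0.12×56.2 + 0.33×41.6 + 0.29×41.1 + 0.26×49.4 = 45.235%

45.2%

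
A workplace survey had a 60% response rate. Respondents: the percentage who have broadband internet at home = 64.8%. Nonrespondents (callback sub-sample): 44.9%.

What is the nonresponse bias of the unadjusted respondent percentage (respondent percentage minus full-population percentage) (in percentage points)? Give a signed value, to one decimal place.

Nonresponse fraction = 1 − 0.6 = 0.4.
Bias = (nonresponse fraction) × (respondent percentage − nonrespondent percentage)
     = 0.4 × (64.8 − 44.9) = 0.4 × 19.9 = 7.96.

+8.0 percentage points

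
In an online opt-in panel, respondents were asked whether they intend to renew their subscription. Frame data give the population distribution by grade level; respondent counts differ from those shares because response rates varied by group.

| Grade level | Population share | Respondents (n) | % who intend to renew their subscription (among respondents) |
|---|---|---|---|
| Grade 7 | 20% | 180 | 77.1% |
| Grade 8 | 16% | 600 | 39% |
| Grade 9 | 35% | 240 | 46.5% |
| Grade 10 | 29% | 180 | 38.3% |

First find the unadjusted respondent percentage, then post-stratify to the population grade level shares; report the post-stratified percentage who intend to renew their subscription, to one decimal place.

49.0%

Unadjusted (pooled respondent) estimate weights by respondent counts:
  (180/1200)×77.1 + (600/1200)×39 + (240/1200)×46.5 + (180/1200)×38.3 = 46.11%
Post-stratified estimate weights by population shares:
  0.2×77.1 + 0.16×39 + 0.35×46.5 + 0.29×38.3 = 49.042%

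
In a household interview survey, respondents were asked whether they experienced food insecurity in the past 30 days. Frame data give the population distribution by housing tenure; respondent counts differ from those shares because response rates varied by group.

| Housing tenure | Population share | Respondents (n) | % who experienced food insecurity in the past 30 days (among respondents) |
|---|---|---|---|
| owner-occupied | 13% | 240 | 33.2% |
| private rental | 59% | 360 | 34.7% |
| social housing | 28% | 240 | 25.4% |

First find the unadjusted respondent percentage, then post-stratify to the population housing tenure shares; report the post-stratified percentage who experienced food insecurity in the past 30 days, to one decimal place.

Without adjustment, the pooled respondent share is:
  (240/840)×33.2 + (360/840)×34.7 + (240/840)×25.4 = 31.6143%
Reweighting by population housing tenure shares:
  0.13×33.2 + 0.59×34.7 + 0.28×25.4 = 31.901%

31.9%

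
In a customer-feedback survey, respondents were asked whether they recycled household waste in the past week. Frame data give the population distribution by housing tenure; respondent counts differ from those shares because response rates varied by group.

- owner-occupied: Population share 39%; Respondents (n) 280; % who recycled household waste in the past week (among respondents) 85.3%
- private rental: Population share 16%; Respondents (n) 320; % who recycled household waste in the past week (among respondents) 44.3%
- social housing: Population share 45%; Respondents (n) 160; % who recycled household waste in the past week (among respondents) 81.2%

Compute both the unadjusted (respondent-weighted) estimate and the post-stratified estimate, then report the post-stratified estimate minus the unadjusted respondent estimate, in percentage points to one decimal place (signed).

Naive respondent-only estimate (weights = respondent counts):
  (280/760)×85.3 + (320/760)×44.3 + (160/760)×81.2 = 67.1737%
Reweighting by population housing tenure shares:
  0.39×85.3 + 0.16×44.3 + 0.45×81.2 = 76.895%
Difference = 76.895 − 67.1737 = 9.7213 pp.

+9.7 percentage points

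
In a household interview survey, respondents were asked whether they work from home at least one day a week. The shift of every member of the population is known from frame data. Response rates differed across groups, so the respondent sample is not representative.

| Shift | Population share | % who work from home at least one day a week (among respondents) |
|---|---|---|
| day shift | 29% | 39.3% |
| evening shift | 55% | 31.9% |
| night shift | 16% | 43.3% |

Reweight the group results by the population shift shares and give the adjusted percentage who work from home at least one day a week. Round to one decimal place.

Each cell contributes population-share × respondent value:
  day shift: 0.29 × 39.3 = 11.397
  evening shift: 0.55 × 31.9 = 17.545
  night shift: 0.16 × 43.3 = 6.928
Post-stratified estimate = 35.87 → 35.9%.

35.9%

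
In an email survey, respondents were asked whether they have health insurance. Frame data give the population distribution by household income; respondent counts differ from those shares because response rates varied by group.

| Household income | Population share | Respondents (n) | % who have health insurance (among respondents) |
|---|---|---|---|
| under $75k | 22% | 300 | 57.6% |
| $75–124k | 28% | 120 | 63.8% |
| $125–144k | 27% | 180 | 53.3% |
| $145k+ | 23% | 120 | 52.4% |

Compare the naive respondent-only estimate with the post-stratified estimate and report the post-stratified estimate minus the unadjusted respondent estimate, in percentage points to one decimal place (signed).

+0.3 percentage points

Unadjusted (pooled respondent) estimate weights by respondent counts:
  (300/720)×57.6 + (120/720)×63.8 + (180/720)×53.3 + (120/720)×52.4 = 56.6917%
Reweighting by population household income shares:
  0.22×57.6 + 0.28×63.8 + 0.27×53.3 + 0.23×52.4 = 56.979%
Difference = 56.979 − 56.6917 = 0.2873 pp.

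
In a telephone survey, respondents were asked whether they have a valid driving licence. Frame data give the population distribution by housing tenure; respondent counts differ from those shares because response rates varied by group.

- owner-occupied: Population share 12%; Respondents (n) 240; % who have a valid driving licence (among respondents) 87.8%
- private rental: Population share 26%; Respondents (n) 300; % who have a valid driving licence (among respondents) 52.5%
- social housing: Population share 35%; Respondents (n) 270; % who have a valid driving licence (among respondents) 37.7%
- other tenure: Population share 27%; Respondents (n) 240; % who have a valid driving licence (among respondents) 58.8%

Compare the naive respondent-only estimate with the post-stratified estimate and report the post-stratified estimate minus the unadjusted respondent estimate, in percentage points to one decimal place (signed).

-4.9 percentage points

Unadjusted (pooled respondent) estimate weights by respondent counts:
  (240/1050)×87.8 + (300/1050)×52.5 + (270/1050)×37.7 + (240/1050)×58.8 = 58.2029%
Reweighting by population housing tenure shares:
  0.12×87.8 + 0.26×52.5 + 0.35×37.7 + 0.27×58.8 = 53.257%
Difference = 53.257 − 58.2029 = -4.9459 pp.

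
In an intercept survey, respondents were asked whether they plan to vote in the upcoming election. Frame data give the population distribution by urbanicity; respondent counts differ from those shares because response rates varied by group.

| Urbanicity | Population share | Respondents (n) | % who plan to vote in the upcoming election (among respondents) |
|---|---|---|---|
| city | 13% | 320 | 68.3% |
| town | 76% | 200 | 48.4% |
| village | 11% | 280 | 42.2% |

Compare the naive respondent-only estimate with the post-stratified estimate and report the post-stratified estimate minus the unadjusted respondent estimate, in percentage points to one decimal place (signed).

-3.9 percentage points

Without adjustment, the pooled respondent share is:
  (320/800)×68.3 + (200/800)×48.4 + (280/800)×42.2 = 54.19%
Reweighting by population urbanicity shares:
  0.13×68.3 + 0.76×48.4 + 0.11×42.2 = 50.305%
Difference = 50.305 − 54.19 = -3.885 pp.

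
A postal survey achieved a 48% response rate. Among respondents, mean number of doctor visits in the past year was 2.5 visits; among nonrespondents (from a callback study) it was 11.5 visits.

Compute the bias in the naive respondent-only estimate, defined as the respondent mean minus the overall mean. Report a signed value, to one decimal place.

-4.7

Nonresponse fraction = 1 − 0.48 = 0.52.
Bias = (nonresponse fraction) × (respondent mean − nonrespondent mean)
     = 0.52 × (2.5 − 11.5) = 0.52 × -9 = -4.68.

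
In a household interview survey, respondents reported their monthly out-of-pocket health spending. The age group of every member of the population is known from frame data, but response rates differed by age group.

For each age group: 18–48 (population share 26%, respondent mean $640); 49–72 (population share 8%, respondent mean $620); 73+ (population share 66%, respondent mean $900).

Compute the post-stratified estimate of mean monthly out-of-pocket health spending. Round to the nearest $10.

$810

Each cell contributes population-share × respondent value:
  18–48: 0.26 × 640 = 166.4
  49–72: 0.08 × 620 = 49.6
  73+: 0.66 × 900 = 594
Post-stratified estimate = 810 → $810.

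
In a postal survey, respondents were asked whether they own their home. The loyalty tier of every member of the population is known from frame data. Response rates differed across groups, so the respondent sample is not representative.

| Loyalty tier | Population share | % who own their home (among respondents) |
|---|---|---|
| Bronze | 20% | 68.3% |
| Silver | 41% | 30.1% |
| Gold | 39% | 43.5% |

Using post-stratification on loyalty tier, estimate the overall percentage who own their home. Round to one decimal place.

Each cell contributes population-share × respondent value:
  Bronze: 0.2 × 68.3 = 13.66
  Silver: 0.41 × 30.1 = 12.341
  Gold: 0.39 × 43.5 = 16.965
Post-stratified estimate = 42.966 → 43.0%.

43.0%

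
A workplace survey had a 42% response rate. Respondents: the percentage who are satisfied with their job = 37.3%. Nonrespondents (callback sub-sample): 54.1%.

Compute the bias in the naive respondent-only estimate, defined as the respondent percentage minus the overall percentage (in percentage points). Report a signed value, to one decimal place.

Nonresponse fraction = 1 − 0.42 = 0.58.
Bias = (nonresponse fraction) × (respondent percentage − nonrespondent percentage)
     = 0.58 × (37.3 − 54.1) = 0.58 × -16.8 = -9.744.

-9.7 percentage points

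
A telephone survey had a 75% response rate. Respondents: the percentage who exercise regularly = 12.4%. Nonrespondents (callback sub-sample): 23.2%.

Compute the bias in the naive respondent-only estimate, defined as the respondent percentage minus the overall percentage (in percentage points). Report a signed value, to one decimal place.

-2.7 percentage points

Nonresponse fraction = 1 − 0.75 = 0.25.
Bias = (nonresponse fraction) × (respondent percentage − nonrespondent percentage)
     = 0.25 × (12.4 − 23.2) = 0.25 × -10.8 = -2.7.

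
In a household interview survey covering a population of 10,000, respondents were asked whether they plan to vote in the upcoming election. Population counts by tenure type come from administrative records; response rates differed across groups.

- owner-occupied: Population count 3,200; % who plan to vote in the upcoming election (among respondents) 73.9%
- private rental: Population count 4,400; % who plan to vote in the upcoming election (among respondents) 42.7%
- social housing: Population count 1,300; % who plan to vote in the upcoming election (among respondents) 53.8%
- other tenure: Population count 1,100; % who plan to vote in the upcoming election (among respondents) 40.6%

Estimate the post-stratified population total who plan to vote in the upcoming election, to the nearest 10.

Apply each group's respondent rate to its population count:
  owner-occupied: 3,200 × 73.9% = 2364.8
  private rental: 4,400 × 42.7% = 1878.8
  social housing: 1,300 × 53.8% = 699.4
  other tenure: 1,100 × 40.6% = 446.6
Estimated total = 5389.6 → 5,390.

5,390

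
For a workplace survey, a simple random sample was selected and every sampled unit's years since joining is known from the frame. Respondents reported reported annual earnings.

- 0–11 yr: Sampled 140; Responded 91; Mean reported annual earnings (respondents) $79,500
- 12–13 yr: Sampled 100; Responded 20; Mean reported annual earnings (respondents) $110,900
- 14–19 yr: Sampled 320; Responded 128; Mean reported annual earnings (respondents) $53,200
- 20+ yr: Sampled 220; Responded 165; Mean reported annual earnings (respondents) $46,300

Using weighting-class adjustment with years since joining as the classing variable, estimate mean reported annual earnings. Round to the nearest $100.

$63,400

Response rates by class: 0–11 yr 91/140 = 65%, 12–13 yr 20/100 = 20%, 14–19 yr 128/320 = 40%, 20+ yr 165/220 = 75%.
Inverse-response-rate weighting restores each class to its sampled count, so class totals weight by n_sampled:
  0–11 yr: 140 × 79,500 = 11,130,000
  12–13 yr: 100 × 110,900 = 11,090,000
  14–19 yr: 320 × 53,200 = 17,024,000
  20+ yr: 220 × 46,300 = 10,186,000
Adjusted estimate = 49,430,000 / 780 = 63371.8 → $63,400.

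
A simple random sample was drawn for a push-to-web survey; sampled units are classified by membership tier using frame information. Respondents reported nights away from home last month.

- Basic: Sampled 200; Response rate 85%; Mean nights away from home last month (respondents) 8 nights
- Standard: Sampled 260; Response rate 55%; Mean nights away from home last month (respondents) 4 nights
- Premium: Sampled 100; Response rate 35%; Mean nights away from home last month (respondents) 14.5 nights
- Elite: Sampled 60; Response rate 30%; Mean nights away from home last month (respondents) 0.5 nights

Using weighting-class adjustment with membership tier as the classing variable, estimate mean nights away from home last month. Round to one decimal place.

6.6

With weight = n_sampled/n_responded per class, the weighted class total is n_sampled:
  Basic: 200 × 8 = 1600
  Standard: 260 × 4 = 1040
  Premium: 100 × 14.5 = 1450
  Elite: 60 × 0.5 = 30
Adjusted estimate = 4120 / 620 = 6.64516 → 6.6.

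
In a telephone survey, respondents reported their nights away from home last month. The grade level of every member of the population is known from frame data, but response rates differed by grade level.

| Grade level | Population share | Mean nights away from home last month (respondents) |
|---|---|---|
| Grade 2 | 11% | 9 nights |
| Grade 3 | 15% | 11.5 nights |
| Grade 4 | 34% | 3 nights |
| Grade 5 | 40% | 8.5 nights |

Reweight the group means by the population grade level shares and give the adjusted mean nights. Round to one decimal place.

7.1

Post-stratification weights by population share, not respondent share:
  Grade 2: 0.11 × 9 = 0.99
  Grade 3: 0.15 × 11.5 = 1.725
  Grade 4: 0.34 × 3 = 1.02
  Grade 5: 0.4 × 8.5 = 3.4
Post-stratified estimate = 7.135 → 7.1.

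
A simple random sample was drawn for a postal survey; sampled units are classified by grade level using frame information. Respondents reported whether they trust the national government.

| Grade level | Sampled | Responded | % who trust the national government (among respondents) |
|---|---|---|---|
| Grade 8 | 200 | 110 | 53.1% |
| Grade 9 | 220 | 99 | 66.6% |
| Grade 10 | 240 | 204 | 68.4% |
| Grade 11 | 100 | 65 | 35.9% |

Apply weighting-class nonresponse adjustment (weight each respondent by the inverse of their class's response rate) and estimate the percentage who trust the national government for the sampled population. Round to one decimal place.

59.6%

Response rates by class: Grade 8 110/200 = 55%, Grade 9 99/220 = 45%, Grade 10 204/240 = 85%, Grade 11 65/100 = 65%.
Inverse-response-rate weighting restores each class to its sampled count, so class totals weight by n_sampled:
  Grade 8: 200 × 53.1 = 10,620
  Grade 9: 220 × 66.6 = 14652
  Grade 10: 240 × 68.4 = 16,416
  Grade 11: 100 × 35.9 = 3590
Adjusted estimate = 45,278 / 760 = 59.5763 → 59.6%.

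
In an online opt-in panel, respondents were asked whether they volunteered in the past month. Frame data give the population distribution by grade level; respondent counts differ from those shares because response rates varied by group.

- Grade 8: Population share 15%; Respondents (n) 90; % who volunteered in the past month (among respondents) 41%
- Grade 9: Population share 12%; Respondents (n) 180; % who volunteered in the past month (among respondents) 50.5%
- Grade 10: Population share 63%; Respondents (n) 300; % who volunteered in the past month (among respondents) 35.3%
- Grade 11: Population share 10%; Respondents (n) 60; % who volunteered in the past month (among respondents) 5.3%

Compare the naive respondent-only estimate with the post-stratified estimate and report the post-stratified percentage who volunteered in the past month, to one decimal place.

Unadjusted (pooled respondent) estimate weights by respondent counts:
  (90/630)×41 + (180/630)×50.5 + (300/630)×35.3 + (60/630)×5.3 = 37.6%
Reweighting by population grade level shares:
  0.15×41 + 0.12×50.5 + 0.63×35.3 + 0.1×5.3 = 34.979%

35.0%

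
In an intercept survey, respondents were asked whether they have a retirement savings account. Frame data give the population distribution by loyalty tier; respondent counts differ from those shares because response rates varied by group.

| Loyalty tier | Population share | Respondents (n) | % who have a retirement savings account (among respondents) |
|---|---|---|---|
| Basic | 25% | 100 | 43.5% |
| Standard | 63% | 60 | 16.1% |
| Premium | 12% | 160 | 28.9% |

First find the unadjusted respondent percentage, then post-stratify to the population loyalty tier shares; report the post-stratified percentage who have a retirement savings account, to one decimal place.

24.5%

Naive respondent-only estimate (weights = respondent counts):
  (100/320)×43.5 + (60/320)×16.1 + (160/320)×28.9 = 31.0625%
Reweighting by population loyalty tier shares:
  0.25×43.5 + 0.63×16.1 + 0.12×28.9 = 24.486%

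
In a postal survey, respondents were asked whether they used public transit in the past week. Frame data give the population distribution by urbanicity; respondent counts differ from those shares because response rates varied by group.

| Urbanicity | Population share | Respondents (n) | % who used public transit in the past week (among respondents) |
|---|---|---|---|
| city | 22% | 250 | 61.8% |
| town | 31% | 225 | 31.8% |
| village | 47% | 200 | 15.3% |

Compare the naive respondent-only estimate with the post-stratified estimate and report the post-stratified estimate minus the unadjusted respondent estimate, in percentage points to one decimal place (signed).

Unadjusted (pooled respondent) estimate weights by respondent counts:
  (250/675)×61.8 + (225/675)×31.8 + (200/675)×15.3 = 38.0222%
Post-stratified estimate weights by population shares:
  0.22×61.8 + 0.31×31.8 + 0.47×15.3 = 30.645%
Difference = 30.645 − 38.0222 = -7.3772 pp.

-7.4 percentage points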